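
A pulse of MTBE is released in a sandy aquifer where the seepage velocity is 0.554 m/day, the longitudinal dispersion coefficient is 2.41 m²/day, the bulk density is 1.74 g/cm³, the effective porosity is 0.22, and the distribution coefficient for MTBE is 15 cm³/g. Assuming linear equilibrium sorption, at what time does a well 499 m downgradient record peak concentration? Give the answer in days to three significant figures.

Retardation factor R = 1 + ρ_b·K_d/n = 1 + 1.74 × 15/0.22 = 119.6.
Sorption retards both mechanisms: v_R = v/R = 0.004632 m/day, D_R = D/R = 0.02015 m²/day.
Peak time from v_R²t² + 2D_R t − x² = 0: t = (√(D_R² + v_R²x²) − D_R)/v_R².
√(D_R² + v_R²x²) = √(0.02015² + 0.004632² × 499²) = 2.311; v_R² = 2.146e-05.
t = (2.311 − 0.02015)/2.146e-05 = 107000 days.

107000 days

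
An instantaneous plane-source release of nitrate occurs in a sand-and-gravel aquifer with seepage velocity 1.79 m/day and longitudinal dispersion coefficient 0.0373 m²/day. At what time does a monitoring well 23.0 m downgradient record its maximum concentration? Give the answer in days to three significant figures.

For the 1D instantaneous-source solution, setting ∂C/∂t = 0 at fixed x gives v²t² + 2Dt − x² = 0, so t = (√(D² + v²x²) − D)/v².
√(D² + v²x²) = √(0.0373² + 1.79² × 23.0²) = 41.17; v² = 3.2041.
t = (41.17 − 0.0373)/3.2041 = 12.8 days (vs. the pure-advection estimate x/v = 12.8 d).

12.8 days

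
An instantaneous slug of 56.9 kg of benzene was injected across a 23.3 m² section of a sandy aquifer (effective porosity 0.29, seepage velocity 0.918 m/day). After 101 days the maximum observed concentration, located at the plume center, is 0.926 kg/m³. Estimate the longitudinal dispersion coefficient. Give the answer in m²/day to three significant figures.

At the plume center C_max = M/(n_e·A·√(4πDt)), so D = M²/(4πt·(n_e·A·C_max)²).
n_e·A·C_max = 0.29 × 23.3 × 0.926 = 6.257 kg/m.
D = 56.9²/(4π × 101 × 6.257²) = 0.0652 m²/day.

0.0652 m²/day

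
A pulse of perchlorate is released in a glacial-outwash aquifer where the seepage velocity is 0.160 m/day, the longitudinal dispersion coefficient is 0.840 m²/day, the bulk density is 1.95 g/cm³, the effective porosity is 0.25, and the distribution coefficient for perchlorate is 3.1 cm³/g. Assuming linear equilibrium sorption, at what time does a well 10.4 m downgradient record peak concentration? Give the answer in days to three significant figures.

Retardation factor R = 1 + ρ_b·K_d/n = 1 + 1.95 × 3.1/0.25 = 25.18.
Sorption retards both mechanisms: v_R = v/R = 0.006354 m/day, D_R = D/R = 0.03336 m²/day.
Peak time from v_R²t² + 2D_R t − x² = 0: t = (√(D_R² + v_R²x²) − D_R)/v_R².
√(D_R² + v_R²x²) = √(0.03336² + 0.006354² × 10.4²) = 0.07402; v_R² = 4.037e-05.
t = (0.07402 − 0.03336)/4.037e-05 = 1010 days.

1010 days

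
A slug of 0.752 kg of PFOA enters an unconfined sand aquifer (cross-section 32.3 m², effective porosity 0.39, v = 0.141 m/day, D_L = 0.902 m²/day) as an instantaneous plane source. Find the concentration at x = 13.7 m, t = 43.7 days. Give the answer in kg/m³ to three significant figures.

0.00187 kg/m³

For an instantaneous plane source, C(x,t) = M/(n_e·A·√(4πDt)) · exp(−(x−vt)²/(4Dt)), with n_e·A the pore (flow) area.
Plume center vt = 0.141 × 43.7 = 6.1617 m, so the well at 13.7 m is 7.5383 m downgradient of the peak.
√(4πDt) = 22.26 m, giving peak height M/(n_e·A·√(4πDt)) = 0.752/(0.39 × 32.3 × 22.26) = 0.002682 kg/m³.
(x−vt)²/(4Dt) = (7.5383)²/(4 × 0.902 × 43.7) = 0.3604; exp(−0.3604) = 0.6974.
C = 0.002682 × 0.6974 = 0.00187 kg/m³.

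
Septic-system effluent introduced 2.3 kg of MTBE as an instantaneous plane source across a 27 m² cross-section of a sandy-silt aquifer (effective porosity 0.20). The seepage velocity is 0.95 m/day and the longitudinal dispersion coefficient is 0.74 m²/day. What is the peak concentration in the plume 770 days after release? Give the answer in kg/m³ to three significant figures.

0.00503 kg/m³

The peak of an instantaneous 1D plume sits at x = vt; there the Gaussian factor is 1 and C_max = M/(n_e·A·√(4πDt)), where n_e·A is the pore area the mass is dissolved in.
√(4πDt) = √(4π × 0.74 × 770) = 84.62 m, so C_max = 2.3/(0.20 × 27 × 84.62) = 0.00503 kg/m³.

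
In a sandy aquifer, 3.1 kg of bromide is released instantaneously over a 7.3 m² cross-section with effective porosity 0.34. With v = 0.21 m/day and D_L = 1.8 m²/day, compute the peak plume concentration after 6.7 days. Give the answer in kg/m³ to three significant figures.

The peak of an instantaneous 1D plume sits at x = vt; there the Gaussian factor is 1 and C_max = M/(n_e·A·√(4πDt)), where n_e·A is the pore area the mass is dissolved in.
√(4πDt) = √(4π × 1.8 × 6.7) = 12.31 m, so C_max = 3.1/(0.34 × 7.3 × 12.31) = 0.101 kg/m³.

0.101 kg/m³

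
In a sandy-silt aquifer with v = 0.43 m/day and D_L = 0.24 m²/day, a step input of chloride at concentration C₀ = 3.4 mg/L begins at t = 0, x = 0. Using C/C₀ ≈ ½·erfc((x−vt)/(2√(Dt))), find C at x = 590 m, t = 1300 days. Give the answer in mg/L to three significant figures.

For a continuous step input, C/C₀ ≈ ½·erfc((x−vt)/(2√(Dt))).
vt = 0.43 × 1300 = 559 m and 2√(Dt) = 2√(0.24 × 1300) = 35.33 m.
Argument (x−vt)/(2√(Dt)) = (590 − 559)/35.33 = 0.8774; ½·erfc(0.8774) = 0.1073.
C = 3.4 × 0.1073 = 0.365 mg/L.

0.365 mg/L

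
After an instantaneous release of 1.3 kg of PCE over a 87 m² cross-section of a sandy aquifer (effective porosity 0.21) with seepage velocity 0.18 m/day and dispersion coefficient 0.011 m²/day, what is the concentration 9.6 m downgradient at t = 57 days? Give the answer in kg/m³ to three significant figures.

For an instantaneous plane source, C(x,t) = M/(n_e·A·√(4πDt)) · exp(−(x−vt)²/(4Dt)), with n_e·A the pore (flow) area.
Plume center vt = 0.18 × 57 = 10.26 m, so the well at 9.6 m is 0.66 m upgradient of the peak.
√(4πDt) = 2.807 m, giving peak height M/(n_e·A·√(4πDt)) = 1.3/(0.21 × 87 × 2.807) = 0.02535 kg/m³.
(x−vt)²/(4Dt) = (-0.66)²/(4 × 0.011 × 57) = 0.1737; exp(−0.1737) = 0.8405.
C = 0.02535 × 0.8405 = 0.0213 kg/m³.

0.0213 kg/m³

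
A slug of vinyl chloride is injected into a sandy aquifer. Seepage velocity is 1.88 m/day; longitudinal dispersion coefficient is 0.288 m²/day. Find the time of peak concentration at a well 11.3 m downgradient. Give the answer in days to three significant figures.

For the 1D instantaneous-source solution, setting ∂C/∂t = 0 at fixed x gives v²t² + 2Dt − x² = 0, so t = (√(D² + v²x²) − D)/v².
√(D² + v²x²) = √(0.288² + 1.88² × 11.3²) = 21.25; v² = 3.5344.
t = (21.25 − 0.288)/3.5344 = 5.93 days (vs. the pure-advection estimate x/v = 6.01 d).

5.93 days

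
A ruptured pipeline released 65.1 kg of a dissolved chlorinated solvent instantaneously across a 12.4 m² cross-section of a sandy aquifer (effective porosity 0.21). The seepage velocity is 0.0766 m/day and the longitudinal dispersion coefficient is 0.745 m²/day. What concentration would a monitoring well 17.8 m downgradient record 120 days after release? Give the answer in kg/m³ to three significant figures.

For an instantaneous plane source, C(x,t) = M/(n_e·A·√(4πDt)) · exp(−(x−vt)²/(4Dt)), with n_e·A the pore (flow) area.
Plume center vt = 0.0766 × 120 = 9.192 m, so the well at 17.8 m is 8.608 m downgradient of the peak.
√(4πDt) = 33.52 m, giving peak height M/(n_e·A·√(4πDt)) = 65.1/(0.21 × 12.4 × 33.52) = 0.7458 kg/m³.
(x−vt)²/(4Dt) = (8.608)²/(4 × 0.745 × 120) = 0.2072; exp(−0.2072) = 0.8129.
C = 0.7458 × 0.8129 = 0.606 kg/m³.

0.606 kg/m³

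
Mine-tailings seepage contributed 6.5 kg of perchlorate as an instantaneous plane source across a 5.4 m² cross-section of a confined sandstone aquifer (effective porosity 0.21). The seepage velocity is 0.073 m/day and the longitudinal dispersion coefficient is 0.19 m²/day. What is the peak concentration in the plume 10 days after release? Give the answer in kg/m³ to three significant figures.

1.17 kg/m³

The peak of an instantaneous 1D plume sits at x = vt; there the Gaussian factor is 1 and C_max = M/(n_e·A·√(4πDt)), where n_e·A is the pore area the mass is dissolved in.
√(4πDt) = √(4π × 0.19 × 10) = 4.886 m, so C_max = 6.5/(0.21 × 5.4 × 4.886) = 1.17 kg/m³.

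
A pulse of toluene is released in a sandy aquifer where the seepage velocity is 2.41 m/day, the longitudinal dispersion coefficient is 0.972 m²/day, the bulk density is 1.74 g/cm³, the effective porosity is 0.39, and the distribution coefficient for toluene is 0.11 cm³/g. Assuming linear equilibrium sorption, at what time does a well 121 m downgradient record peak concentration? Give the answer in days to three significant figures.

Retardation factor R = 1 + ρ_b·K_d/n = 1 + 1.74 × 0.11/0.39 = 1.491.
Sorption retards both mechanisms: v_R = v/R = 1.616 m/day, D_R = D/R = 0.6519 m²/day.
Peak time from v_R²t² + 2D_R t − x² = 0: t = (√(D_R² + v_R²x²) − D_R)/v_R².
√(D_R² + v_R²x²) = √(0.6519² + 1.616² × 121²) = 195.5; v_R² = 2.611.
t = (195.5 − 0.6519)/2.611 = 74.6 days.

74.6 days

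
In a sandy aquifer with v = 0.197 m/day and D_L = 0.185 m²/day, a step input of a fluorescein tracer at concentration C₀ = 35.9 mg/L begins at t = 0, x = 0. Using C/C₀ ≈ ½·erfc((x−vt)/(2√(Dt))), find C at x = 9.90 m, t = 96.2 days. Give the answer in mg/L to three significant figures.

For a continuous step input, C/C₀ ≈ ½·erfc((x−vt)/(2√(Dt))).
vt = 0.197 × 96.2 = 18.9514 m and 2√(Dt) = 2√(0.185 × 96.2) = 8.437 m.
Argument (x−vt)/(2√(Dt)) = (9.90 − 18.9514)/8.437 = -1.073; ½·erfc(-1.073) = 0.9354.
C = 35.9 × 0.9354 = 33.6 mg/L.

33.6 mg/L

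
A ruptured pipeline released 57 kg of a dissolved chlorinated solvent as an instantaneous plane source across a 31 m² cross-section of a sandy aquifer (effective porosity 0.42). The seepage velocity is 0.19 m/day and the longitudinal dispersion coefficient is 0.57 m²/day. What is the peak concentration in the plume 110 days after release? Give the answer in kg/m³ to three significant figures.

0.156 kg/m³

The peak of an instantaneous 1D plume sits at x = vt; there the Gaussian factor is 1 and C_max = M/(n_e·A·√(4πDt)), where n_e·A is the pore area the mass is dissolved in.
√(4πDt) = √(4π × 0.57 × 110) = 28.07 m, so C_max = 57/(0.42 × 31 × 28.07) = 0.156 kg/m³.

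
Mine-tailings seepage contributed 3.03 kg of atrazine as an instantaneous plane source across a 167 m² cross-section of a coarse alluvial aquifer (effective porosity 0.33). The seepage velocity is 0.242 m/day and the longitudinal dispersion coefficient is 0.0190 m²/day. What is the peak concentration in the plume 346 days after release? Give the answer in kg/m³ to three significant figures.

The peak of an instantaneous 1D plume sits at x = vt; there the Gaussian factor is 1 and C_max = M/(n_e·A·√(4πDt)), where n_e·A is the pore area the mass is dissolved in.
√(4πDt) = √(4π × 0.0190 × 346) = 9.089 m, so C_max = 3.03/(0.33 × 167 × 9.089) = 0.00605 kg/m³.

0.00605 kg/m³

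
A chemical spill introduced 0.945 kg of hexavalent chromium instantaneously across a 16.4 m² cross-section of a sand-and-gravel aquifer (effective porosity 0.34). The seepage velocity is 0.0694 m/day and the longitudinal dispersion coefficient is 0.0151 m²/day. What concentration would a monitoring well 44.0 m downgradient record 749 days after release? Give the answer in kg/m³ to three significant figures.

0.00348 kg/m³

For an instantaneous plane source, C(x,t) = M/(n_e·A·√(4πDt)) · exp(−(x−vt)²/(4Dt)), with n_e·A the pore (flow) area.
Plume center vt = 0.0694 × 749 = 51.9806 m, so the well at 44.0 m is 7.9806 m upgradient of the peak.
√(4πDt) = 11.92 m, giving peak height M/(n_e·A·√(4πDt)) = 0.945/(0.34 × 16.4 × 11.92) = 0.01422 kg/m³.
(x−vt)²/(4Dt) = (-7.9806)²/(4 × 0.0151 × 749) = 1.408; exp(−1.408) = 0.2446.
C = 0.01422 × 0.2446 = 0.00348 kg/m³.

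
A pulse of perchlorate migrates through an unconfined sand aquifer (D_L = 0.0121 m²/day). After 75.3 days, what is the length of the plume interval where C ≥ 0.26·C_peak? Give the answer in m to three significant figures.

4.43 m

The plume is Gaussian with σ = √(2Dt) = √(2 × 0.0121 × 75.3) = 1.350 m.
C/C_peak = exp(−Δx²/(2σ²)) = 0.26 ⇒ Δx = σ·√(−2 ln 0.26) = 1.350 × 1.641 = 2.215 m.
Width = 2Δx = 4.43 m.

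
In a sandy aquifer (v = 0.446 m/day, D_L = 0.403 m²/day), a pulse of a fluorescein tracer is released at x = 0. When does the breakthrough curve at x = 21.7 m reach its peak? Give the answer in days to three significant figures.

46.7 days

For the 1D instantaneous-source solution, setting ∂C/∂t = 0 at fixed x gives v²t² + 2Dt − x² = 0, so t = (√(D² + v²x²) − D)/v².
√(D² + v²x²) = √(0.403² + 0.446² × 21.7²) = 9.687; v² = 0.198916.
t = (9.687 − 0.403)/0.198916 = 46.7 days (vs. the pure-advection estimate x/v = 48.7 d).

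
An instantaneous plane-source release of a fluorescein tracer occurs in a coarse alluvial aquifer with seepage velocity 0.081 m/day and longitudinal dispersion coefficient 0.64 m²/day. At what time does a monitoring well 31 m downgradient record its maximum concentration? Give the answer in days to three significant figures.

For the 1D instantaneous-source solution, setting ∂C/∂t = 0 at fixed x gives v²t² + 2Dt − x² = 0, so t = (√(D² + v²x²) − D)/v².
√(D² + v²x²) = √(0.64² + 0.081² × 31²) = 2.591; v² = 0.006561.
t = (2.591 − 0.64)/0.006561 = 297 days (vs. the pure-advection estimate x/v = 383 d).

297 days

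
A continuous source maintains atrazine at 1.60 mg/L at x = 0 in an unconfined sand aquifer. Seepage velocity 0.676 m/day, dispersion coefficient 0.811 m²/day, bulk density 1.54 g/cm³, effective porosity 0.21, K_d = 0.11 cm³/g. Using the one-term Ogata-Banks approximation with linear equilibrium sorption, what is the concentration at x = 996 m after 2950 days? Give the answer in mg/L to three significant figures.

1.57 mg/L

Retardation factor R = 1 + ρ_b·K_d/n = 1 + 1.54 × 0.11/0.21 = 1.807.
Sorption retards both mechanisms: v_R = v/R = 0.3741 m/day, D_R = D/R = 0.4488 m²/day.
v_R·t = 0.3741 × 2950 = 1103.595 m; 2√(D_R t) = 72.77 m; argument = (996 − 1103.595)/72.77 = -1.479.
C = C₀ × ½·erfc(-1.479) = 1.60 × 0.9818 = 1.57 mg/L.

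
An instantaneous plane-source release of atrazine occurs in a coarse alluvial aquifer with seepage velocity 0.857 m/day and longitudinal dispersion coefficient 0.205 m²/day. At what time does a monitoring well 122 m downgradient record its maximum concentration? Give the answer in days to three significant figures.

142 days

For the 1D instantaneous-source solution, setting ∂C/∂t = 0 at fixed x gives v²t² + 2Dt − x² = 0, so t = (√(D² + v²x²) − D)/v².
√(D² + v²x²) = √(0.205² + 0.857² × 122²) = 104.6; v² = 0.734449.
t = (104.6 − 0.205)/0.734449 = 142 days (vs. the pure-advection estimate x/v = 142 d).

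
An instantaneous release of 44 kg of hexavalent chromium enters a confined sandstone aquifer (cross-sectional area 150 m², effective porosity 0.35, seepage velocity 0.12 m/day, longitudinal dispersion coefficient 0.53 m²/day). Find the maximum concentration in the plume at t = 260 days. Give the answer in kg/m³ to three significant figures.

0.0201 kg/m³

The peak of an instantaneous 1D plume sits at x = vt; there the Gaussian factor is 1 and C_max = M/(n_e·A·√(4πDt)), where n_e·A is the pore area the mass is dissolved in.
√(4πDt) = √(4π × 0.53 × 260) = 41.61 m, so C_max = 44/(0.35 × 150 × 41.61) = 0.0201 kg/m³.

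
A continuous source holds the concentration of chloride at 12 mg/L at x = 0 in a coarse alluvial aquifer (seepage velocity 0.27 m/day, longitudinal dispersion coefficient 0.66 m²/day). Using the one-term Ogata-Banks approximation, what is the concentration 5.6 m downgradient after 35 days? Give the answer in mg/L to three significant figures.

For a continuous step input, C/C₀ ≈ ½·erfc((x−vt)/(2√(Dt))).
vt = 0.27 × 35 = 9.45 m and 2√(Dt) = 2√(0.66 × 35) = 9.612 m.
Argument (x−vt)/(2√(Dt)) = (5.6 − 9.45)/9.612 = -0.4005; ½·erfc(-0.4005) = 0.7144.
C = 12 × 0.7144 = 8.57 mg/L.

8.57 mg/L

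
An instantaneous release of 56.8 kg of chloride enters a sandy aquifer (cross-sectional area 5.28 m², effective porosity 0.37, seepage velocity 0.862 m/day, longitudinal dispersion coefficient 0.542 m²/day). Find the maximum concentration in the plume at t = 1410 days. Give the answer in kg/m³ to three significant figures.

The peak of an instantaneous 1D plume sits at x = vt; there the Gaussian factor is 1 and C_max = M/(n_e·A·√(4πDt)), where n_e·A is the pore area the mass is dissolved in.
√(4πDt) = √(4π × 0.542 × 1410) = 98.00 m, so C_max = 56.8/(0.37 × 5.28 × 98.00) = 0.297 kg/m³.

0.297 kg/m³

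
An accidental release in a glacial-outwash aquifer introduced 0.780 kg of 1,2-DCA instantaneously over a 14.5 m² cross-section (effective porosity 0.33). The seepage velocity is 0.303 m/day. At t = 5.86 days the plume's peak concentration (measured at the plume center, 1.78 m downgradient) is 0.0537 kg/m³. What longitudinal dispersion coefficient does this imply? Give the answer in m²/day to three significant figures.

0.125 m²/day

At the plume center C_max = M/(n_e·A·√(4πDt)), so D = M²/(4πt·(n_e·A·C_max)²).
n_e·A·C_max = 0.33 × 14.5 × 0.0537 = 0.2570 kg/m.
D = 0.780²/(4π × 5.86 × 0.2570²) = 0.125 m²/day.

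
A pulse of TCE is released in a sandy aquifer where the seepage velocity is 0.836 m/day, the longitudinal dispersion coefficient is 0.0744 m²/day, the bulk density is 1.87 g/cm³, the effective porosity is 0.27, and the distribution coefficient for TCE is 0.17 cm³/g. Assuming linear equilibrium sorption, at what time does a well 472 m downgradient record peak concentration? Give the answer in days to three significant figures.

Retardation factor R = 1 + ρ_b·K_d/n = 1 + 1.87 × 0.17/0.27 = 2.177.
Sorption retards both mechanisms: v_R = v/R = 0.3840 m/day, D_R = D/R = 0.03418 m²/day.
Peak time from v_R²t² + 2D_R t − x² = 0: t = (√(D_R² + v_R²x²) − D_R)/v_R².
√(D_R² + v_R²x²) = √(0.03418² + 0.3840² × 472²) = 181.2; v_R² = 0.1475.
t = (181.2 − 0.03418)/0.1475 = 1230 days.

1230 days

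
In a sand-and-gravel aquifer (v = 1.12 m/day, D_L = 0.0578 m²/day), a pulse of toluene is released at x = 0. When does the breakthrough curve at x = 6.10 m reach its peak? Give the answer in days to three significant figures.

5.40 days

For the 1D instantaneous-source solution, setting ∂C/∂t = 0 at fixed x gives v²t² + 2Dt − x² = 0, so t = (√(D² + v²x²) − D)/v².
√(D² + v²x²) = √(0.0578² + 1.12² × 6.10²) = 6.832; v² = 1.2544.
t = (6.832 − 0.0578)/1.2544 = 5.40 days (vs. the pure-advection estimate x/v = 5.45 d).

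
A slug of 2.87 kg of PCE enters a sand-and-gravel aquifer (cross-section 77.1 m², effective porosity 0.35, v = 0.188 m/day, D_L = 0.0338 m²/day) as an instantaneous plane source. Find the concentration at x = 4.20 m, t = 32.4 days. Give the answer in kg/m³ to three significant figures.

0.0127 kg/m³

For an instantaneous plane source, C(x,t) = M/(n_e·A·√(4πDt)) · exp(−(x−vt)²/(4Dt)), with n_e·A the pore (flow) area.
Plume center vt = 0.188 × 32.4 = 6.0912 m, so the well at 4.20 m is 1.8912 m upgradient of the peak.
√(4πDt) = 3.710 m, giving peak height M/(n_e·A·√(4πDt)) = 2.87/(0.35 × 77.1 × 3.710) = 0.02867 kg/m³.
(x−vt)²/(4Dt) = (-1.8912)²/(4 × 0.0338 × 32.4) = 0.8165; exp(−0.8165) = 0.4420.
C = 0.02867 × 0.4420 = 0.0127 kg/m³.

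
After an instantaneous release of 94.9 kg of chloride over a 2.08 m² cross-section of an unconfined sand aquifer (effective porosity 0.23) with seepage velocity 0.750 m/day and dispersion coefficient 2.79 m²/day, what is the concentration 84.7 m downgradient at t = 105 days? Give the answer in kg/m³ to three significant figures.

For an instantaneous plane source, C(x,t) = M/(n_e·A·√(4πDt)) · exp(−(x−vt)²/(4Dt)), with n_e·A the pore (flow) area.
Plume center vt = 0.750 × 105 = 78.75 m, so the well at 84.7 m is 5.95 m downgradient of the peak.
√(4πDt) = 60.67 m, giving peak height M/(n_e·A·√(4πDt)) = 94.9/(0.23 × 2.08 × 60.67) = 3.270 kg/m³.
(x−vt)²/(4Dt) = (5.95)²/(4 × 2.79 × 105) = 0.03021; exp(−0.03021) = 0.9702.
C = 3.270 × 0.9702 = 3.17 kg/m³.

3.17 kg/m³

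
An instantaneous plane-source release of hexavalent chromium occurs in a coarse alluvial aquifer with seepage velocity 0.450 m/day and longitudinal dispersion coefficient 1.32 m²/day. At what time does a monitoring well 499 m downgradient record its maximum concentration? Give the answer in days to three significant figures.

1100 days

For the 1D instantaneous-source solution, setting ∂C/∂t = 0 at fixed x gives v²t² + 2Dt − x² = 0, so t = (√(D² + v²x²) − D)/v².
√(D² + v²x²) = √(1.32² + 0.450² × 499²) = 224.6; v² = 0.2025.
t = (224.6 − 1.32)/0.2025 = 1100 days (vs. the pure-advection estimate x/v = 1110 d).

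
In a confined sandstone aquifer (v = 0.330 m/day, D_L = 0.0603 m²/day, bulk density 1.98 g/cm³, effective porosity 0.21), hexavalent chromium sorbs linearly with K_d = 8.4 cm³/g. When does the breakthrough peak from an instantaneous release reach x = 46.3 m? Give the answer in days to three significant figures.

11200 days

Retardation factor R = 1 + ρ_b·K_d/n = 1 + 1.98 × 8.4/0.21 = 80.20.
Sorption retards both mechanisms: v_R = v/R = 0.004115 m/day, D_R = D/R = 0.0007519 m²/day.
Peak time from v_R²t² + 2D_R t − x² = 0: t = (√(D_R² + v_R²x²) − D_R)/v_R².
√(D_R² + v_R²x²) = √(0.0007519² + 0.004115² × 46.3²) = 0.1905; v_R² = 1.693e-05.
t = (0.1905 − 0.0007519)/1.693e-05 = 11200 days.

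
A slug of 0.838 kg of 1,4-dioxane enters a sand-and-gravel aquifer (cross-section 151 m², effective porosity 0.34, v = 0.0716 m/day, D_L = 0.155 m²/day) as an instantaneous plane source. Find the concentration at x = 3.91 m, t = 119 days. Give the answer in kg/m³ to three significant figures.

For an instantaneous plane source, C(x,t) = M/(n_e·A·√(4πDt)) · exp(−(x−vt)²/(4Dt)), with n_e·A the pore (flow) area.
Plume center vt = 0.0716 × 119 = 8.5204 m, so the well at 3.91 m is 4.6104 m upgradient of the peak.
√(4πDt) = 15.22 m, giving peak height M/(n_e·A·√(4πDt)) = 0.838/(0.34 × 151 × 15.22) = 0.001072 kg/m³.
(x−vt)²/(4Dt) = (-4.6104)²/(4 × 0.155 × 119) = 0.2881; exp(−0.2881) = 0.7497.
C = 0.001072 × 0.7497 = 0.000804 kg/m³.

0.000804 kg/m³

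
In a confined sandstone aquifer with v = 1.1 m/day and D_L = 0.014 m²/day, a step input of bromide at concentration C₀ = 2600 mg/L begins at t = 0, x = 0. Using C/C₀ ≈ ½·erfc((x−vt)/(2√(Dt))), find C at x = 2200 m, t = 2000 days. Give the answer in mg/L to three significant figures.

For a continuous step input, C/C₀ ≈ ½·erfc((x−vt)/(2√(Dt))).
vt = 1.1 × 2000 = 2200 m and 2√(Dt) = 2√(0.014 × 2000) = 10.58 m.
Argument (x−vt)/(2√(Dt)) = (2200 − 2200)/10.58 = 0; ½·erfc(0) = 0.5000.
C = 2600 × 0.5000 = 1300 mg/L.

1300 mg/L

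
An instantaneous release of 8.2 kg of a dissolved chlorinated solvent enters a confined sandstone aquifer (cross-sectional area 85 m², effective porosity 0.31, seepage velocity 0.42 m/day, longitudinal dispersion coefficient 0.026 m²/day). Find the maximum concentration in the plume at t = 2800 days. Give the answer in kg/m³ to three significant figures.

The peak of an instantaneous 1D plume sits at x = vt; there the Gaussian factor is 1 and C_max = M/(n_e·A·√(4πDt)), where n_e·A is the pore area the mass is dissolved in.
√(4πDt) = √(4π × 0.026 × 2800) = 30.25 m, so C_max = 8.2/(0.31 × 85 × 30.25) = 0.0103 kg/m³.

0.0103 kg/m³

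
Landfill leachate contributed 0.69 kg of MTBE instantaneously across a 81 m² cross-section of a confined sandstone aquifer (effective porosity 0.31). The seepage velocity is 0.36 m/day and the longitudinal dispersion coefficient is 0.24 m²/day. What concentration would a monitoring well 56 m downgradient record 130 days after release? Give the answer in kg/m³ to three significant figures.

0.000704 kg/m³

For an instantaneous plane source, C(x,t) = M/(n_e·A·√(4πDt)) · exp(−(x−vt)²/(4Dt)), with n_e·A the pore (flow) area.
Plume center vt = 0.36 × 130 = 46.8 m, so the well at 56 m is 9.2 m downgradient of the peak.
√(4πDt) = 19.80 m, giving peak height M/(n_e·A·√(4πDt)) = 0.69/(0.31 × 81 × 19.80) = 0.001388 kg/m³.
(x−vt)²/(4Dt) = (9.2)²/(4 × 0.24 × 130) = 0.6782; exp(−0.6782) = 0.5075.
C = 0.001388 × 0.5075 = 0.000704 kg/m³.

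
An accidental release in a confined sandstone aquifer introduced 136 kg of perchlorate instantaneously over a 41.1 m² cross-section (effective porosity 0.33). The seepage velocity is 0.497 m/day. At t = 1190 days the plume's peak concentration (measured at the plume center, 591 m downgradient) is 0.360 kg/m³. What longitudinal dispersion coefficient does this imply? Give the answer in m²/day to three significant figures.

At the plume center C_max = M/(n_e·A·√(4πDt)), so D = M²/(4πt·(n_e·A·C_max)²).
n_e·A·C_max = 0.33 × 41.1 × 0.360 = 4.883 kg/m.
D = 136²/(4π × 1190 × 4.883²) = 0.0519 m²/day.

0.0519 m²/day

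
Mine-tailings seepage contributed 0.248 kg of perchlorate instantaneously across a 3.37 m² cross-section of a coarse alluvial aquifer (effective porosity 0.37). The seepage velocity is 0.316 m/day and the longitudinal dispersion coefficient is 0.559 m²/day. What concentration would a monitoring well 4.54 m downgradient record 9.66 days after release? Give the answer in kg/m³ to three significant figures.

For an instantaneous plane source, C(x,t) = M/(n_e·A·√(4πDt)) · exp(−(x−vt)²/(4Dt)), with n_e·A the pore (flow) area.
Plume center vt = 0.316 × 9.66 = 3.05256 m, so the well at 4.54 m is 1.48744 m downgradient of the peak.
√(4πDt) = 8.238 m, giving peak height M/(n_e·A·√(4πDt)) = 0.248/(0.37 × 3.37 × 8.238) = 0.02414 kg/m³.
(x−vt)²/(4Dt) = (1.48744)²/(4 × 0.559 × 9.66) = 0.1024; exp(−0.1024) = 0.9027.
C = 0.02414 × 0.9027 = 0.0218 kg/m³.

0.0218 kg/m³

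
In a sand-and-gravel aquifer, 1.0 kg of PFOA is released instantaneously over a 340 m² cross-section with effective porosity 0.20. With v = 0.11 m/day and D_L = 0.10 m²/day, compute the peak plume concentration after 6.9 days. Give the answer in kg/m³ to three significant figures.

0.00499 kg/m³

The peak of an instantaneous 1D plume sits at x = vt; there the Gaussian factor is 1 and C_max = M/(n_e·A·√(4πDt)), where n_e·A is the pore area the mass is dissolved in.
√(4πDt) = √(4π × 0.10 × 6.9) = 2.945 m, so C_max = 1.0/(0.20 × 340 × 2.945) = 0.00499 kg/m³.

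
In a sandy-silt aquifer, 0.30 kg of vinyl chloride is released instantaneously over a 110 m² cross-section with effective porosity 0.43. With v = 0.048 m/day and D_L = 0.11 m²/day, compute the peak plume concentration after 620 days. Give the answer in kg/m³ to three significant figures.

The peak of an instantaneous 1D plume sits at x = vt; there the Gaussian factor is 1 and C_max = M/(n_e·A·√(4πDt)), where n_e·A is the pore area the mass is dissolved in.
√(4πDt) = √(4π × 0.11 × 620) = 29.28 m, so C_max = 0.30/(0.43 × 110 × 29.28) = 0.000217 kg/m³.

0.000217 kg/m³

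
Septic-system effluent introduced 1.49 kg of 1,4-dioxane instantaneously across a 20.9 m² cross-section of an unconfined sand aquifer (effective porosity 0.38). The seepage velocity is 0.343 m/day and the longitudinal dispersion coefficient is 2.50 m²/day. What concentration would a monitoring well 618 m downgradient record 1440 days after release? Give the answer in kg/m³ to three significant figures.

0.000303 kg/m³

For an instantaneous plane source, C(x,t) = M/(n_e·A·√(4πDt)) · exp(−(x−vt)²/(4Dt)), with n_e·A the pore (flow) area.
Plume center vt = 0.343 × 1440 = 493.92 m, so the well at 618 m is 124.08 m downgradient of the peak.
√(4πDt) = 212.7 m, giving peak height M/(n_e·A·√(4πDt)) = 1.49/(0.38 × 20.9 × 212.7) = 0.0008820 kg/m³.
(x−vt)²/(4Dt) = (124.08)²/(4 × 2.50 × 1440) = 1.069; exp(−1.069) = 0.3434.
C = 0.0008820 × 0.3434 = 0.000303 kg/m³.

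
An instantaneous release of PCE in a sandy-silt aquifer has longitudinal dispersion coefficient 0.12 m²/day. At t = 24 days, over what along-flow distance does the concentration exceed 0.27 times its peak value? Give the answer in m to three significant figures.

7.77 m

The plume is Gaussian with σ = √(2Dt) = √(2 × 0.12 × 24) = 2.400 m.
C/C_peak = exp(−Δx²/(2σ²)) = 0.27 ⇒ Δx = σ·√(−2 ln 0.27) = 2.400 × 1.618 = 3.883 m.
Width = 2Δx = 7.77 m.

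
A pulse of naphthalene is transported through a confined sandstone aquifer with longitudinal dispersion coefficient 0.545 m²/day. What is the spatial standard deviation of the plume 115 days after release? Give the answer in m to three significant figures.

11.2 m

Dispersive spreading gives a Gaussian with σ² = 2Dt; advection only shifts the center.
σ = √(2 × 0.545 × 115) = 11.2 m.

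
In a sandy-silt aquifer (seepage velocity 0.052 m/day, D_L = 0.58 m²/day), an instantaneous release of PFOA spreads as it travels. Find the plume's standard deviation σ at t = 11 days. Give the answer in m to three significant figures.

Dispersive spreading gives a Gaussian with σ² = 2Dt; advection only shifts the center.
σ = √(2 × 0.58 × 11) = 3.57 m.

3.57 m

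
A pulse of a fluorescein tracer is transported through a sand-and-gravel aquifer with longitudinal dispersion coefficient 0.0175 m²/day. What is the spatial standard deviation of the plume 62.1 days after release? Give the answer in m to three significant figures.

1.47 m

Dispersive spreading gives a Gaussian with σ² = 2Dt; advection only shifts the center.
σ = √(2 × 0.0175 × 62.1) = 1.47 m.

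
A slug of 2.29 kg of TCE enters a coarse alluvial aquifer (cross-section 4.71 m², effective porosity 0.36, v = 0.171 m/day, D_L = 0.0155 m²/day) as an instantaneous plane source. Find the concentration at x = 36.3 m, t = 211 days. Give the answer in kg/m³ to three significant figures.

For an instantaneous plane source, C(x,t) = M/(n_e·A·√(4πDt)) · exp(−(x−vt)²/(4Dt)), with n_e·A the pore (flow) area.
Plume center vt = 0.171 × 211 = 36.081 m, so the well at 36.3 m is 0.219 m downgradient of the peak.
√(4πDt) = 6.411 m, giving peak height M/(n_e·A·√(4πDt)) = 2.29/(0.36 × 4.71 × 6.411) = 0.2107 kg/m³.
(x−vt)²/(4Dt) = (0.219)²/(4 × 0.0155 × 211) = 0.003666; exp(−0.003666) = 0.9963.
C = 0.2107 × 0.9963 = 0.210 kg/m³.

0.210 kg/m³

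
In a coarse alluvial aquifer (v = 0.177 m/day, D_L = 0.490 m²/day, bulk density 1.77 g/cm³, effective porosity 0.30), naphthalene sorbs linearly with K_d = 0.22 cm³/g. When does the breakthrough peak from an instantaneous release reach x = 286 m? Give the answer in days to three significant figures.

3680 days

Retardation factor R = 1 + ρ_b·K_d/n = 1 + 1.77 × 0.22/0.30 = 2.298.
Sorption retards both mechanisms: v_R = v/R = 0.07702 m/day, D_R = D/R = 0.2132 m²/day.
Peak time from v_R²t² + 2D_R t − x² = 0: t = (√(D_R² + v_R²x²) − D_R)/v_R².
√(D_R² + v_R²x²) = √(0.2132² + 0.07702² × 286²) = 22.03; v_R² = 0.005932.
t = (22.03 − 0.2132)/0.005932 = 3680 days.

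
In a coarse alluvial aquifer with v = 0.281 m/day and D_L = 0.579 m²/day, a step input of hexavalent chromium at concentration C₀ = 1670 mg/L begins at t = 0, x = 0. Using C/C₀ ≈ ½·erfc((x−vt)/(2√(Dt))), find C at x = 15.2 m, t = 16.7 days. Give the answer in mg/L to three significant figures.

For a continuous step input, C/C₀ ≈ ½·erfc((x−vt)/(2√(Dt))).
vt = 0.281 × 16.7 = 4.6927 m and 2√(Dt) = 2√(0.579 × 16.7) = 6.219 m.
Argument (x−vt)/(2√(Dt)) = (15.2 − 4.6927)/6.219 = 1.690; ½·erfc(1.690) = 0.008424.
C = 1670 × 0.008424 = 14.1 mg/L.

14.1 mg/L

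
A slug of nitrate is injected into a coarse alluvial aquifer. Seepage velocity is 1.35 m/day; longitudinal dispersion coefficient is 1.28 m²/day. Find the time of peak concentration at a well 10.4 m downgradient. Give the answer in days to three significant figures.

For the 1D instantaneous-source solution, setting ∂C/∂t = 0 at fixed x gives v²t² + 2Dt − x² = 0, so t = (√(D² + v²x²) − D)/v².
√(D² + v²x²) = √(1.28² + 1.35² × 10.4²) = 14.10; v² = 1.8225.
t = (14.10 − 1.28)/1.8225 = 7.03 days (vs. the pure-advection estimate x/v = 7.70 d).

7.03 days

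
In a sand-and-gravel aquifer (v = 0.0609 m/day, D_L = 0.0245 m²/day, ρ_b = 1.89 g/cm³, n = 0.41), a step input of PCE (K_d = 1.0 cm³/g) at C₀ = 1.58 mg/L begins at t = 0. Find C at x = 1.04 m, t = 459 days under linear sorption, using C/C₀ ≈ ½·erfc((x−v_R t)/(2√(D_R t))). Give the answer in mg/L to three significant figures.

Retardation factor R = 1 + ρ_b·K_d/n = 1 + 1.89 × 1.0/0.41 = 5.610.
Sorption retards both mechanisms: v_R = v/R = 0.01086 m/day, D_R = D/R = 0.004367 m²/day.
v_R·t = 0.01086 × 459 = 4.98474 m; 2√(D_R t) = 2.832 m; argument = (1.04 − 4.98474)/2.832 = -1.393.
C = C₀ × ½·erfc(-1.393) = 1.58 × 0.9756 = 1.54 mg/L.

1.54 mg/L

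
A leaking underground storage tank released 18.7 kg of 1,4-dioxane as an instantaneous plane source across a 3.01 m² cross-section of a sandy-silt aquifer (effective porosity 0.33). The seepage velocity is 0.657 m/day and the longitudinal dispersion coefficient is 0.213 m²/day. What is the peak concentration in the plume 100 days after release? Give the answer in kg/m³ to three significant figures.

1.15 kg/m³

The peak of an instantaneous 1D plume sits at x = vt; there the Gaussian factor is 1 and C_max = M/(n_e·A·√(4πDt)), where n_e·A is the pore area the mass is dissolved in.
√(4πDt) = √(4π × 0.213 × 100) = 16.36 m, so C_max = 18.7/(0.33 × 3.01 × 16.36) = 1.15 kg/m³.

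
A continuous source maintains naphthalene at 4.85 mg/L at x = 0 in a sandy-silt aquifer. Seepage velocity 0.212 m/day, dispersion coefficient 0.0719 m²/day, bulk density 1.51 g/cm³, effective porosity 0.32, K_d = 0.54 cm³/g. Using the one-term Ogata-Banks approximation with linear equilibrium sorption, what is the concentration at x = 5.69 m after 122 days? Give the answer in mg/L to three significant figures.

3.71 mg/L

Retardation factor R = 1 + ρ_b·K_d/n = 1 + 1.51 × 0.54/0.32 = 3.548.
Sorption retards both mechanisms: v_R = v/R = 0.05975 m/day, D_R = D/R = 0.02026 m²/day.
v_R·t = 0.05975 × 122 = 7.2895 m; 2√(D_R t) = 3.144 m; argument = (5.69 − 7.2895)/3.144 = -0.5087.
C = C₀ × ½·erfc(-0.5087) = 4.85 × 0.7641 = 3.71 mg/L.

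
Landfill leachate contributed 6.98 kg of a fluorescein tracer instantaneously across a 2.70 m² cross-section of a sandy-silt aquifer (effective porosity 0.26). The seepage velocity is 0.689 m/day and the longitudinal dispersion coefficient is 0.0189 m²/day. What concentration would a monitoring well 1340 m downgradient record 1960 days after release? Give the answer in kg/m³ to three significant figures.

0.221 kg/m³

For an instantaneous plane source, C(x,t) = M/(n_e·A·√(4πDt)) · exp(−(x−vt)²/(4Dt)), with n_e·A the pore (flow) area.
Plume center vt = 0.689 × 1960 = 1350.44 m, so the well at 1340 m is 10.44 m upgradient of the peak.
√(4πDt) = 21.58 m, giving peak height M/(n_e·A·√(4πDt)) = 6.98/(0.26 × 2.70 × 21.58) = 0.4608 kg/m³.
(x−vt)²/(4Dt) = (-10.44)²/(4 × 0.0189 × 1960) = 0.7356; exp(−0.7356) = 0.4792.
C = 0.4608 × 0.4792 = 0.221 kg/m³.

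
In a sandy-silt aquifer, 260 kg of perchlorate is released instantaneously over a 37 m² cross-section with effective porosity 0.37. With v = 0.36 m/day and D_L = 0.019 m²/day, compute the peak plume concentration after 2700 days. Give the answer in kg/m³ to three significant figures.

0.748 kg/m³

The peak of an instantaneous 1D plume sits at x = vt; there the Gaussian factor is 1 and C_max = M/(n_e·A·√(4πDt)), where n_e·A is the pore area the mass is dissolved in.
√(4πDt) = √(4π × 0.019 × 2700) = 25.39 m, so C_max = 260/(0.37 × 37 × 25.39) = 0.748 kg/m³.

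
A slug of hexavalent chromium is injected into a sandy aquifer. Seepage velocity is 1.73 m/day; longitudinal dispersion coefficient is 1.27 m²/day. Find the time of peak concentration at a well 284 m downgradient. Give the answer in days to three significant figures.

164 days

For the 1D instantaneous-source solution, setting ∂C/∂t = 0 at fixed x gives v²t² + 2Dt − x² = 0, so t = (√(D² + v²x²) − D)/v².
√(D² + v²x²) = √(1.27² + 1.73² × 284²) = 491.3; v² = 2.9929.
t = (491.3 − 1.27)/2.9929 = 164 days (vs. the pure-advection estimate x/v = 164 d).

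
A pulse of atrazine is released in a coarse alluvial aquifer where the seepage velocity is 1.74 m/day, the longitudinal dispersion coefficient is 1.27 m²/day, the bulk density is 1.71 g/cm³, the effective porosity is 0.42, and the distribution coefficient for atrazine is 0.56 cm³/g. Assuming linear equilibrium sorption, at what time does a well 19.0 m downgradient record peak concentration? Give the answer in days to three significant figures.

34.5 days

Retardation factor R = 1 + ρ_b·K_d/n = 1 + 1.71 × 0.56/0.42 = 3.280.
Sorption retards both mechanisms: v_R = v/R = 0.5305 m/day, D_R = D/R = 0.3872 m²/day.
Peak time from v_R²t² + 2D_R t − x² = 0: t = (√(D_R² + v_R²x²) − D_R)/v_R².
√(D_R² + v_R²x²) = √(0.3872² + 0.5305² × 19.0²) = 10.09; v_R² = 0.2814.
t = (10.09 − 0.3872)/0.2814 = 34.5 days.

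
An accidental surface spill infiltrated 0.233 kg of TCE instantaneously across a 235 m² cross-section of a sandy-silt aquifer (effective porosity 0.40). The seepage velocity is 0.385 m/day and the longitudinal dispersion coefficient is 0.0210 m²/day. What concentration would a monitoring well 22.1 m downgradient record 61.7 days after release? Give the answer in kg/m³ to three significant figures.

0.000362 kg/m³

For an instantaneous plane source, C(x,t) = M/(n_e·A·√(4πDt)) · exp(−(x−vt)²/(4Dt)), with n_e·A the pore (flow) area.
Plume center vt = 0.385 × 61.7 = 23.7545 m, so the well at 22.1 m is 1.6545 m upgradient of the peak.
√(4πDt) = 4.035 m, giving peak height M/(n_e·A·√(4πDt)) = 0.233/(0.40 × 235 × 4.035) = 0.0006143 kg/m³.
(x−vt)²/(4Dt) = (-1.6545)²/(4 × 0.0210 × 61.7) = 0.5282; exp(−0.5282) = 0.5897.
C = 0.0006143 × 0.5897 = 0.000362 kg/m³.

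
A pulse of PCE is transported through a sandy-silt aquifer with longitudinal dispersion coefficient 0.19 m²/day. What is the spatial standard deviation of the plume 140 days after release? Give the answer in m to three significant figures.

Dispersive spreading gives a Gaussian with σ² = 2Dt; advection only shifts the center.
σ = √(2 × 0.19 × 140) = 7.29 m.

7.29 m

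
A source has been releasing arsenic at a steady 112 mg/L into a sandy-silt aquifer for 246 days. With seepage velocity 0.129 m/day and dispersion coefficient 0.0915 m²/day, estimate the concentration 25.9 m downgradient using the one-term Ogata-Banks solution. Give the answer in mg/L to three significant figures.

For a continuous step input, C/C₀ ≈ ½·erfc((x−vt)/(2√(Dt))).
vt = 0.129 × 246 = 31.734 m and 2√(Dt) = 2√(0.0915 × 246) = 9.489 m.
Argument (x−vt)/(2√(Dt)) = (25.9 − 31.734)/9.489 = -0.6148; ½·erfc(-0.6148) = 0.8077.
C = 112 × 0.8077 = 90.5 mg/L.

90.5 mg/L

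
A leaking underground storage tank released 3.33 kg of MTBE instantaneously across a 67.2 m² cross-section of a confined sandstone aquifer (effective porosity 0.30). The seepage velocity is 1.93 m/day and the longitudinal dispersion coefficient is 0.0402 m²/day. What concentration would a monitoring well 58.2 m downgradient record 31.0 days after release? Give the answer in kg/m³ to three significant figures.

For an instantaneous plane source, C(x,t) = M/(n_e·A·√(4πDt)) · exp(−(x−vt)²/(4Dt)), with n_e·A the pore (flow) area.
Plume center vt = 1.93 × 31.0 = 59.83 m, so the well at 58.2 m is 1.63 m upgradient of the peak.
√(4πDt) = 3.957 m, giving peak height M/(n_e·A·√(4πDt)) = 3.33/(0.30 × 67.2 × 3.957) = 0.04174 kg/m³.
(x−vt)²/(4Dt) = (-1.63)²/(4 × 0.0402 × 31.0) = 0.5330; exp(−0.5330) = 0.5868.
C = 0.04174 × 0.5868 = 0.0245 kg/m³.

0.0245 kg/m³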